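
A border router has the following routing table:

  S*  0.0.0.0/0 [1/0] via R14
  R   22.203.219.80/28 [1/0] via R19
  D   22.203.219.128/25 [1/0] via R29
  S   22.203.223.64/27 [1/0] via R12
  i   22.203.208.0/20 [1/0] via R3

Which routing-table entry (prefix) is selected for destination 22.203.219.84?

22.203.219.80/28

Entries matching 22.203.219.84:
  0.0.0.0/0 (default, matches everything)
  22.203.208.0/20 (22.203.208.0 - 22.203.223.255)
  22.203.219.80/28 (22.203.219.80 - 22.203.219.95)
Most specific is 22.203.219.80/28.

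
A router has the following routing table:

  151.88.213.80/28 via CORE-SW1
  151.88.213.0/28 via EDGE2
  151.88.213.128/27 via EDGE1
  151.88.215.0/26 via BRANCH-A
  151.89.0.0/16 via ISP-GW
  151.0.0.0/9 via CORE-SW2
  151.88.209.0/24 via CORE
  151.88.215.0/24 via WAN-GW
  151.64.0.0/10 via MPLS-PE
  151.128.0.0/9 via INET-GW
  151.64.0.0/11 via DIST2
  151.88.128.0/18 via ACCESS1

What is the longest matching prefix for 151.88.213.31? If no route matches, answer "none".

151.64.0.0/11

Entries matching 151.88.213.31:
  151.0.0.0/9 (151.0.0.0 - 151.127.255.255)
  151.64.0.0/10 (151.64.0.0 - 151.127.255.255)
  151.64.0.0/11 (151.64.0.0 - 151.95.255.255)
Most specific is 151.64.0.0/11.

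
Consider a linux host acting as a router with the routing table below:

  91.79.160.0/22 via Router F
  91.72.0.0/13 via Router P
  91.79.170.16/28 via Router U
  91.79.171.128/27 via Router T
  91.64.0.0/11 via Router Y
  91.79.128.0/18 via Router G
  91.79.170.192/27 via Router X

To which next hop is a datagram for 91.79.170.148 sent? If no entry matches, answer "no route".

Routes whose prefix contains 91.79.170.148:
  91.64.0.0/11 (91.64.0.0 - 91.95.255.255) -> Router Y
  91.72.0.0/13 (91.72.0.0 - 91.79.255.255) -> Router P
  91.79.128.0/18 (91.79.128.0 - 91.79.191.255) -> Router G
More-specific entries that do NOT match:
  91.79.170.16/28 (91.79.170.16 - 91.79.170.31) does not contain 91.79.170.148
  91.79.171.128/27 (91.79.171.128 - 91.79.171.159) does not contain 91.79.170.148
  91.79.170.192/27 (91.79.170.192 - 91.79.170.223) does not contain 91.79.170.148
  91.79.160.0/22 (91.79.160.0 - 91.79.163.255) does not contain 91.79.170.148
Longest matching prefix is /18 -> next hop Router G.

Router G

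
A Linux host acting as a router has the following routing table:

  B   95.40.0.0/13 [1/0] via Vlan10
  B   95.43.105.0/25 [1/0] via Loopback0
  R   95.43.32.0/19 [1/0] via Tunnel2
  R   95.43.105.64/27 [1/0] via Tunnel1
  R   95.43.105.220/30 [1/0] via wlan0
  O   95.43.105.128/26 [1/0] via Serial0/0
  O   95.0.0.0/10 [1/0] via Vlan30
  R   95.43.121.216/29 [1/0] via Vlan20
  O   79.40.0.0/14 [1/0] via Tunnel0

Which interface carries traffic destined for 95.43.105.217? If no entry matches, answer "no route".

Vlan10

Routes whose prefix contains 95.43.105.217:
  95.0.0.0/10 (95.0.0.0 - 95.63.255.255) -> Vlan30
  95.40.0.0/13 (95.40.0.0 - 95.47.255.255) -> Vlan10
More-specific entries that do NOT match:
  95.43.105.220/30 (95.43.105.220 - 95.43.105.223) does not contain 95.43.105.217
  95.43.121.216/29 (95.43.121.216 - 95.43.121.223) does not contain 95.43.105.217
  95.43.105.64/27 (95.43.105.64 - 95.43.105.95) does not contain 95.43.105.217
  95.43.105.128/26 (95.43.105.128 - 95.43.105.191) does not contain 95.43.105.217
  95.43.105.0/25 (95.43.105.0 - 95.43.105.127) does not contain 95.43.105.217
  95.43.32.0/19 (95.43.32.0 - 95.43.63.255) does not contain 95.43.105.217
  79.40.0.0/14 (79.40.0.0 - 79.43.255.255) does not contain 95.43.105.217
Longest matching prefix is /13 -> interface Vlan10.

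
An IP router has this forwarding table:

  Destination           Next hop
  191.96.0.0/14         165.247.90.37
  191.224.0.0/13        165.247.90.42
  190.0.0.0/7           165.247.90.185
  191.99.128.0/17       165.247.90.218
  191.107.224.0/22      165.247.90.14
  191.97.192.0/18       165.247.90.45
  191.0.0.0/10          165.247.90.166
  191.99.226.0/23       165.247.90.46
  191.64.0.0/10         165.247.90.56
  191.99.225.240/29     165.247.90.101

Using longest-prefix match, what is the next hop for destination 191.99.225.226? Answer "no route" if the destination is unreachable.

Routes whose prefix contains 191.99.225.226:
  190.0.0.0/7 (190.0.0.0 - 191.255.255.255) -> 165.247.90.185
  191.64.0.0/10 (191.64.0.0 - 191.127.255.255) -> 165.247.90.56
  191.96.0.0/14 (191.96.0.0 - 191.99.255.255) -> 165.247.90.37
  191.99.128.0/17 (191.99.128.0 - 191.99.255.255) -> 165.247.90.218
More-specific entries that do NOT match:
  191.99.225.240/29 (191.99.225.240 - 191.99.225.247) does not contain 191.99.225.226
  191.99.226.0/23 (191.99.226.0 - 191.99.227.255) does not contain 191.99.225.226
  191.107.224.0/22 (191.107.224.0 - 191.107.227.255) does not contain 191.99.225.226
  191.97.192.0/18 (191.97.192.0 - 191.97.255.255) does not contain 191.99.225.226
Longest matching prefix is /17 -> next hop 165.247.90.218.

165.247.90.218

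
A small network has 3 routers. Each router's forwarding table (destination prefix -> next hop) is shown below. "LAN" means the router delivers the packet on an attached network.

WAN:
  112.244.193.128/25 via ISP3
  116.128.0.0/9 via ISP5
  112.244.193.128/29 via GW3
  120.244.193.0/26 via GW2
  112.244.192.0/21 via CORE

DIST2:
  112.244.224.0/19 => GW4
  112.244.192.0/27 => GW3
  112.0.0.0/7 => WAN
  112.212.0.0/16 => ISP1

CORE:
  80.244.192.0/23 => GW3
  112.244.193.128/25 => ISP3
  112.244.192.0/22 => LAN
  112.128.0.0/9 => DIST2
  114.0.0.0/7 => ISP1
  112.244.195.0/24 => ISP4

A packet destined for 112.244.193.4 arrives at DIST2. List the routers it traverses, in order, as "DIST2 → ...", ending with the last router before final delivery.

At DIST2: longest match for 112.244.193.4 is 112.0.0.0/7 -> WAN
At WAN: longest match for 112.244.193.4 is 112.244.192.0/21 -> CORE
At CORE: longest match for 112.244.193.4 is 112.244.192.0/22 -> LAN

DIST2 → WAN → CORE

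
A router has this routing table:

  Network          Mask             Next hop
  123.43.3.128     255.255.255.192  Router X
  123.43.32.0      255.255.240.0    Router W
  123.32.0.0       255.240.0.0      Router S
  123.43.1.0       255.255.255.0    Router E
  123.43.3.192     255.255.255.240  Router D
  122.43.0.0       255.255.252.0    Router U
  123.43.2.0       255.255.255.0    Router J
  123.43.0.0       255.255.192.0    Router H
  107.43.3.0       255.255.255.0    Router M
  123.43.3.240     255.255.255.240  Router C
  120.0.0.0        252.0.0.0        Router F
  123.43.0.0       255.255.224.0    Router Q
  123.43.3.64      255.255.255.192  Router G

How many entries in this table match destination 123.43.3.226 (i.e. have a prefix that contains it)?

4

Prefixes containing 123.43.3.226:
  120.0.0.0/6 (120.0.0.0 - 123.255.255.255)
  123.32.0.0/12 (123.32.0.0 - 123.47.255.255)
  123.43.0.0/18 (123.43.0.0 - 123.43.63.255)
  123.43.0.0/19 (123.43.0.0 - 123.43.31.255)
Total matching entries: 4.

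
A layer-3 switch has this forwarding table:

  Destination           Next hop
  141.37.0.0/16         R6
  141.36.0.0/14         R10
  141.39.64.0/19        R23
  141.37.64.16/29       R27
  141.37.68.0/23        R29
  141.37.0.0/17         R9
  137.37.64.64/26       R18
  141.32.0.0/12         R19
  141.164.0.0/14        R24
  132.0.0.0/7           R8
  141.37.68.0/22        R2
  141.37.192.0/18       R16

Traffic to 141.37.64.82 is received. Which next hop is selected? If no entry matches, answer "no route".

Routes whose prefix contains 141.37.64.82:
  141.32.0.0/12 (141.32.0.0 - 141.47.255.255) -> R19
  141.36.0.0/14 (141.36.0.0 - 141.39.255.255) -> R10
  141.37.0.0/16 (141.37.0.0 - 141.37.255.255) -> R6
  141.37.0.0/17 (141.37.0.0 - 141.37.127.255) -> R9
More-specific entries that do NOT match:
  141.37.64.16/29 (141.37.64.16 - 141.37.64.23) does not contain 141.37.64.82
  137.37.64.64/26 (137.37.64.64 - 137.37.64.127) does not contain 141.37.64.82
  141.37.68.0/23 (141.37.68.0 - 141.37.69.255) does not contain 141.37.64.82
  141.37.68.0/22 (141.37.68.0 - 141.37.71.255) does not contain 141.37.64.82
  141.39.64.0/19 (141.39.64.0 - 141.39.95.255) does not contain 141.37.64.82
  141.37.192.0/18 (141.37.192.0 - 141.37.255.255) does not contain 141.37.64.82
Longest matching prefix is /17 -> next hop R9.

R9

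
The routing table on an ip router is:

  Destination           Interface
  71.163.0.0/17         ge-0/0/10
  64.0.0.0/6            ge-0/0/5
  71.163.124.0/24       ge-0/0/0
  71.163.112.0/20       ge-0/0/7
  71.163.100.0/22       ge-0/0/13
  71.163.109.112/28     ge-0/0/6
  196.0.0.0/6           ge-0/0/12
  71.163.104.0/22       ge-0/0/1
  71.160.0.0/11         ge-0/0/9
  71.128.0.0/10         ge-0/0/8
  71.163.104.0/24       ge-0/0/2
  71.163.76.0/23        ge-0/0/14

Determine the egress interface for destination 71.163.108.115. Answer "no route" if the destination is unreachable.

Routes whose prefix contains 71.163.108.115:
  71.128.0.0/10 (71.128.0.0 - 71.191.255.255) -> ge-0/0/8
  71.160.0.0/11 (71.160.0.0 - 71.191.255.255) -> ge-0/0/9
  71.163.0.0/17 (71.163.0.0 - 71.163.127.255) -> ge-0/0/10
More-specific entries that do NOT match:
  71.163.109.112/28 (71.163.109.112 - 71.163.109.127) does not contain 71.163.108.115
  71.163.124.0/24 (71.163.124.0 - 71.163.124.255) does not contain 71.163.108.115
  71.163.104.0/24 (71.163.104.0 - 71.163.104.255) does not contain 71.163.108.115
  71.163.76.0/23 (71.163.76.0 - 71.163.77.255) does not contain 71.163.108.115
  71.163.100.0/22 (71.163.100.0 - 71.163.103.255) does not contain 71.163.108.115
  71.163.104.0/22 (71.163.104.0 - 71.163.107.255) does not contain 71.163.108.115
  71.163.112.0/20 (71.163.112.0 - 71.163.127.255) does not contain 71.163.108.115
Longest matching prefix is /17 -> interface ge-0/0/10.

ge-0/0/10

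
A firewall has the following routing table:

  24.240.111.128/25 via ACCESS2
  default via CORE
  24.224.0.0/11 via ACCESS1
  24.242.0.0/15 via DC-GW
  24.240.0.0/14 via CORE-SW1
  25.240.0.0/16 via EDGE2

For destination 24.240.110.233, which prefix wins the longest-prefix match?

Entries matching 24.240.110.233:
  0.0.0.0/0 (default, matches everything)
  24.224.0.0/11 (24.224.0.0 - 24.255.255.255)
  24.240.0.0/14 (24.240.0.0 - 24.243.255.255)
Most specific is 24.240.0.0/14.

24.240.0.0/14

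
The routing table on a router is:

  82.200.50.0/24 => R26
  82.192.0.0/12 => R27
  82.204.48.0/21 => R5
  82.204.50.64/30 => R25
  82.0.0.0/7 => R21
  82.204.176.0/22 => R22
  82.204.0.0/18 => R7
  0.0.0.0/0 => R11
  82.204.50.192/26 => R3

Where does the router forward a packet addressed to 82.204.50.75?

Routes whose prefix contains 82.204.50.75:
  0.0.0.0/0 (default, matches everything) -> R11
  82.0.0.0/7 (82.0.0.0 - 83.255.255.255) -> R21
  82.192.0.0/12 (82.192.0.0 - 82.207.255.255) -> R27
  82.204.0.0/18 (82.204.0.0 - 82.204.63.255) -> R7
  82.204.48.0/21 (82.204.48.0 - 82.204.55.255) -> R5
More-specific entries that do NOT match:
  82.204.50.64/30 (82.204.50.64 - 82.204.50.67) does not contain 82.204.50.75
  82.204.50.192/26 (82.204.50.192 - 82.204.50.255) does not contain 82.204.50.75
  82.200.50.0/24 (82.200.50.0 - 82.200.50.255) does not contain 82.204.50.75
  82.204.176.0/22 (82.204.176.0 - 82.204.179.255) does not contain 82.204.50.75
Longest matching prefix is /21 -> next hop R5.

R5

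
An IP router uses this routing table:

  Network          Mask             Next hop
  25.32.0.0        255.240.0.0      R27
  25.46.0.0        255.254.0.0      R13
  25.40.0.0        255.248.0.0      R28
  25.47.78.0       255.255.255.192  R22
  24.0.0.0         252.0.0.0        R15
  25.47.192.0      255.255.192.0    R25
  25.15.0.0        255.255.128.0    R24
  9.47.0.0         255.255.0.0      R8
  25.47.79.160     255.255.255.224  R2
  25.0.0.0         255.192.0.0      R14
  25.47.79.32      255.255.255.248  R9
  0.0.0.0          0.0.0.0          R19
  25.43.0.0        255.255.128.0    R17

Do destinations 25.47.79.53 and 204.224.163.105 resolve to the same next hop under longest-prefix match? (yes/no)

25.47.79.53: longest match 25.46.0.0/15 -> R13
204.224.163.105: longest match 0.0.0.0/0 -> R19

no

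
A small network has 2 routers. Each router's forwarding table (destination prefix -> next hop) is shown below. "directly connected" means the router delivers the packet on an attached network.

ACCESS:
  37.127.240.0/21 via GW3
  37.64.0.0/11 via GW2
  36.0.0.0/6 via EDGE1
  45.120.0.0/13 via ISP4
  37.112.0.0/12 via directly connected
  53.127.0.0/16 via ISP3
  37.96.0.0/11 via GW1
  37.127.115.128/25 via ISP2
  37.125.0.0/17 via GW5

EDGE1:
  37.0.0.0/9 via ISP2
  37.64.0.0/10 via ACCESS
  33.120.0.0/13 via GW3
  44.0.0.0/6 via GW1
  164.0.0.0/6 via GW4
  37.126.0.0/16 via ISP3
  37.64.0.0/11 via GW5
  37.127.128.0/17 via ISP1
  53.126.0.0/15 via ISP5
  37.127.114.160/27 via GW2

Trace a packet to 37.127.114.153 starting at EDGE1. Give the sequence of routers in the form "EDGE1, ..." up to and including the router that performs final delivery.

At EDGE1: longest match for 37.127.114.153 is 37.64.0.0/10 -> ACCESS
At ACCESS: longest match for 37.127.114.153 is 37.112.0.0/12 -> directly connected

EDGE1, ACCESS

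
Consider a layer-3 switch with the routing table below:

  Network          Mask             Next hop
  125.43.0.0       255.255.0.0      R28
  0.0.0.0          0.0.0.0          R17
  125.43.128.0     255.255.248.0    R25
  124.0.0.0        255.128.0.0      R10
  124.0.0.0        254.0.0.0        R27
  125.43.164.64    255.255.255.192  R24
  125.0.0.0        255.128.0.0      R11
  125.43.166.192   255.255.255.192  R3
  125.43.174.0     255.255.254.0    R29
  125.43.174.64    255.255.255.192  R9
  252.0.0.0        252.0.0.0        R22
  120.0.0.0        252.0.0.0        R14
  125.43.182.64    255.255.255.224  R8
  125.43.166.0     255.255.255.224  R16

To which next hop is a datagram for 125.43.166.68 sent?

R28

Routes whose prefix contains 125.43.166.68:
  0.0.0.0/0 (default, matches everything) -> R17
  124.0.0.0/7 (124.0.0.0 - 125.255.255.255) -> R27
  125.0.0.0/9 (125.0.0.0 - 125.127.255.255) -> R11
  125.43.0.0/16 (125.43.0.0 - 125.43.255.255) -> R28
More-specific entries that do NOT match:
  125.43.182.64/27 (125.43.182.64 - 125.43.182.95) does not contain 125.43.166.68
  125.43.166.0/27 (125.43.166.0 - 125.43.166.31) does not contain 125.43.166.68
  125.43.164.64/26 (125.43.164.64 - 125.43.164.127) does not contain 125.43.166.68
  125.43.166.192/26 (125.43.166.192 - 125.43.166.255) does not contain 125.43.166.68
  125.43.174.64/26 (125.43.174.64 - 125.43.174.127) does not contain 125.43.166.68
  125.43.174.0/23 (125.43.174.0 - 125.43.175.255) does not contain 125.43.166.68
  125.43.128.0/21 (125.43.128.0 - 125.43.135.255) does not contain 125.43.166.68
Longest matching prefix is /16 -> next hop R28.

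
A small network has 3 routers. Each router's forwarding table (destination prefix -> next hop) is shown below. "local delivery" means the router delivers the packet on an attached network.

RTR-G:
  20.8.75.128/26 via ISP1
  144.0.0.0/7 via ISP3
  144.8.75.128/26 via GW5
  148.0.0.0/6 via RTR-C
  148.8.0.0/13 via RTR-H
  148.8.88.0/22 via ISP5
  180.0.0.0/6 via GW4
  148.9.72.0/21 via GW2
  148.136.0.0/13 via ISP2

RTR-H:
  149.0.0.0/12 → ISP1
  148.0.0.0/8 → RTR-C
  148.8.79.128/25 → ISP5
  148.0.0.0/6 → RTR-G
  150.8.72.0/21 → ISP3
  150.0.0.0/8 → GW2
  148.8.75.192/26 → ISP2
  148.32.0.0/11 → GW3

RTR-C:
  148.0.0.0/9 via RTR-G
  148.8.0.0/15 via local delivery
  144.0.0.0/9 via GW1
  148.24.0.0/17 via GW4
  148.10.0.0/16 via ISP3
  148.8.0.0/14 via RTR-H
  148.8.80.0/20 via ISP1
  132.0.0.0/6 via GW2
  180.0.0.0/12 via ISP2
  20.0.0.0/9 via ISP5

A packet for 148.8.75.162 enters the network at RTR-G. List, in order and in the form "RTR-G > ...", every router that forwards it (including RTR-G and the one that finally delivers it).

RTR-G > RTR-H > RTR-C

At RTR-G: longest match for 148.8.75.162 is 148.8.0.0/13 -> RTR-H
At RTR-H: longest match for 148.8.75.162 is 148.0.0.0/8 -> RTR-C
At RTR-C: longest match for 148.8.75.162 is 148.8.0.0/15 -> local delivery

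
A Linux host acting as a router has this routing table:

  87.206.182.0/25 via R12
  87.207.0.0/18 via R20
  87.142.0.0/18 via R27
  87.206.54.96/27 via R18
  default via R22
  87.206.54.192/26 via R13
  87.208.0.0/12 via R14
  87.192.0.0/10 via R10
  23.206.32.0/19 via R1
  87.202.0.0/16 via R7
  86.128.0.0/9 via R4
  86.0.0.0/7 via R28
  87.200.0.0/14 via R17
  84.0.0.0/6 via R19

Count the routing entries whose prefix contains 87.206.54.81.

Prefixes containing 87.206.54.81:
  0.0.0.0/0 (default, matches everything)
  84.0.0.0/6 (84.0.0.0 - 87.255.255.255)
  86.0.0.0/7 (86.0.0.0 - 87.255.255.255)
  87.192.0.0/10 (87.192.0.0 - 87.255.255.255)
Total matching entries: 4.

4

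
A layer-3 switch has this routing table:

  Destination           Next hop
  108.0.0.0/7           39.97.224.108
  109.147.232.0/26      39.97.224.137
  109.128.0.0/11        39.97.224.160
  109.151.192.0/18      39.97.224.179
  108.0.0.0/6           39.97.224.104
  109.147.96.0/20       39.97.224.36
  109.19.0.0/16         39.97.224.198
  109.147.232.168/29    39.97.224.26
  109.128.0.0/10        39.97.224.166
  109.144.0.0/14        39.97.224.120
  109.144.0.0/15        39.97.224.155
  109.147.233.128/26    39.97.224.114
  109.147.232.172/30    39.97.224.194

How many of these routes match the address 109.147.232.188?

5

Prefixes containing 109.147.232.188:
  108.0.0.0/6 (108.0.0.0 - 111.255.255.255)
  108.0.0.0/7 (108.0.0.0 - 109.255.255.255)
  109.128.0.0/10 (109.128.0.0 - 109.191.255.255)
  109.128.0.0/11 (109.128.0.0 - 109.159.255.255)
  109.144.0.0/14 (109.144.0.0 - 109.147.255.255)
Total matching entries: 5.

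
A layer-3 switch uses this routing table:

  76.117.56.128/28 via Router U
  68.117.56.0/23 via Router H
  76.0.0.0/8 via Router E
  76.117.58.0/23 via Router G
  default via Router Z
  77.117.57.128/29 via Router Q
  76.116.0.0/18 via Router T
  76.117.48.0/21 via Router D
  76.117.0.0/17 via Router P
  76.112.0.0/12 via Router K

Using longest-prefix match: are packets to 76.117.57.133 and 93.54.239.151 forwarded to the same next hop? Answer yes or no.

76.117.57.133: longest match 76.117.0.0/17 -> Router P
93.54.239.151: longest match 0.0.0.0/0 -> Router Z

no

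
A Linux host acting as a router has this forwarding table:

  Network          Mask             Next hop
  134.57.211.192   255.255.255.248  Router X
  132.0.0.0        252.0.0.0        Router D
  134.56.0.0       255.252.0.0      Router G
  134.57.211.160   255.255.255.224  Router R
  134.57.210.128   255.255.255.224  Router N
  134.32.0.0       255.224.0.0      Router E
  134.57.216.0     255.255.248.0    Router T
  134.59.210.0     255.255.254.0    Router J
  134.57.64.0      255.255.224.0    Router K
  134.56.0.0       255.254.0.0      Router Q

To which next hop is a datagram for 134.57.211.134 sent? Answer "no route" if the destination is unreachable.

Router Q

Routes whose prefix contains 134.57.211.134:
  132.0.0.0/6 (132.0.0.0 - 135.255.255.255) -> Router D
  134.32.0.0/11 (134.32.0.0 - 134.63.255.255) -> Router E
  134.56.0.0/14 (134.56.0.0 - 134.59.255.255) -> Router G
  134.56.0.0/15 (134.56.0.0 - 134.57.255.255) -> Router Q
More-specific entries that do NOT match:
  134.57.211.192/29 (134.57.211.192 - 134.57.211.199) does not contain 134.57.211.134
  134.57.211.160/27 (134.57.211.160 - 134.57.211.191) does not contain 134.57.211.134
  134.57.210.128/27 (134.57.210.128 - 134.57.210.159) does not contain 134.57.211.134
  134.59.210.0/23 (134.59.210.0 - 134.59.211.255) does not contain 134.57.211.134
  134.57.216.0/21 (134.57.216.0 - 134.57.223.255) does not contain 134.57.211.134
  134.57.64.0/19 (134.57.64.0 - 134.57.95.255) does not contain 134.57.211.134
Longest matching prefix is /15 -> next hop Router Q.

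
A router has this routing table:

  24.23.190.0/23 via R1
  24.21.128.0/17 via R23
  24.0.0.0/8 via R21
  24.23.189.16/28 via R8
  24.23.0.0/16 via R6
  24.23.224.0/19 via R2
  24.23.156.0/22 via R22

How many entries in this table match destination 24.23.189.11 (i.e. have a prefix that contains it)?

Prefixes containing 24.23.189.11:
  24.0.0.0/8 (24.0.0.0 - 24.255.255.255)
  24.23.0.0/16 (24.23.0.0 - 24.23.255.255)
Total matching entries: 2.

2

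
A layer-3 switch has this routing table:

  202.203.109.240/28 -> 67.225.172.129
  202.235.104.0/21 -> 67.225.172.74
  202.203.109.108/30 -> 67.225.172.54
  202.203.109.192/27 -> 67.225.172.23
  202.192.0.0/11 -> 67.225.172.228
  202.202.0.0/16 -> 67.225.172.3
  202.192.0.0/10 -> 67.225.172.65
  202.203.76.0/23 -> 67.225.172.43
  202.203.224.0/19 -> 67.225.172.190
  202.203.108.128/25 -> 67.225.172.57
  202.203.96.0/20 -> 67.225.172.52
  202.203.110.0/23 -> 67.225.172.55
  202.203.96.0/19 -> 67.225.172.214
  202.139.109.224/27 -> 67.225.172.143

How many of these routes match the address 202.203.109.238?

4

Prefixes containing 202.203.109.238:
  202.192.0.0/10 (202.192.0.0 - 202.255.255.255)
  202.192.0.0/11 (202.192.0.0 - 202.223.255.255)
  202.203.96.0/19 (202.203.96.0 - 202.203.127.255)
  202.203.96.0/20 (202.203.96.0 - 202.203.111.255)
Total matching entries: 4.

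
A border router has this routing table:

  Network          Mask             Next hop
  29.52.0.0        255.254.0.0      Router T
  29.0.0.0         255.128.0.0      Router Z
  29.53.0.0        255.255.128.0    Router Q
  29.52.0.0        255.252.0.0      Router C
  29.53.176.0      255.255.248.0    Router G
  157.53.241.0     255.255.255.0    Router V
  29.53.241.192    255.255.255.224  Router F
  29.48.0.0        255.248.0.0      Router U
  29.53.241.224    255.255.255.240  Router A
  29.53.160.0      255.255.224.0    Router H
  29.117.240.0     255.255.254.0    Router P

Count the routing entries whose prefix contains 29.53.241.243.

Prefixes containing 29.53.241.243:
  29.0.0.0/9 (29.0.0.0 - 29.127.255.255)
  29.48.0.0/13 (29.48.0.0 - 29.55.255.255)
  29.52.0.0/14 (29.52.0.0 - 29.55.255.255)
  29.52.0.0/15 (29.52.0.0 - 29.53.255.255)
Total matching entries: 4.

4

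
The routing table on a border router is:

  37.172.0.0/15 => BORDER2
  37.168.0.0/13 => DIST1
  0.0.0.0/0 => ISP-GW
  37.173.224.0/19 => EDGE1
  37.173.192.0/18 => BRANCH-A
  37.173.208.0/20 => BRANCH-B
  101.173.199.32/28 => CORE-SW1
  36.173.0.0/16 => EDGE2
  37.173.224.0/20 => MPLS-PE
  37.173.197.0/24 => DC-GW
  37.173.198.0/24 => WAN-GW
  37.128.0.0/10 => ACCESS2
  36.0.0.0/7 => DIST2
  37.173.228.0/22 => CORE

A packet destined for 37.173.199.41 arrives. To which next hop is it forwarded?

Routes whose prefix contains 37.173.199.41:
  0.0.0.0/0 (default, matches everything) -> ISP-GW
  36.0.0.0/7 (36.0.0.0 - 37.255.255.255) -> DIST2
  37.128.0.0/10 (37.128.0.0 - 37.191.255.255) -> ACCESS2
  37.168.0.0/13 (37.168.0.0 - 37.175.255.255) -> DIST1
  37.172.0.0/15 (37.172.0.0 - 37.173.255.255) -> BORDER2
  37.173.192.0/18 (37.173.192.0 - 37.173.255.255) -> BRANCH-A
More-specific entries that do NOT match:
  101.173.199.32/28 (101.173.199.32 - 101.173.199.47) does not contain 37.173.199.41
  37.173.197.0/24 (37.173.197.0 - 37.173.197.255) does not contain 37.173.199.41
  37.173.198.0/24 (37.173.198.0 - 37.173.198.255) does not contain 37.173.199.41
  37.173.228.0/22 (37.173.228.0 - 37.173.231.255) does not contain 37.173.199.41
  37.173.208.0/20 (37.173.208.0 - 37.173.223.255) does not contain 37.173.199.41
  37.173.224.0/20 (37.173.224.0 - 37.173.239.255) does not contain 37.173.199.41
  37.173.224.0/19 (37.173.224.0 - 37.173.255.255) does not contain 37.173.199.41
Longest matching prefix is /18 -> next hop BRANCH-A.

BRANCH-A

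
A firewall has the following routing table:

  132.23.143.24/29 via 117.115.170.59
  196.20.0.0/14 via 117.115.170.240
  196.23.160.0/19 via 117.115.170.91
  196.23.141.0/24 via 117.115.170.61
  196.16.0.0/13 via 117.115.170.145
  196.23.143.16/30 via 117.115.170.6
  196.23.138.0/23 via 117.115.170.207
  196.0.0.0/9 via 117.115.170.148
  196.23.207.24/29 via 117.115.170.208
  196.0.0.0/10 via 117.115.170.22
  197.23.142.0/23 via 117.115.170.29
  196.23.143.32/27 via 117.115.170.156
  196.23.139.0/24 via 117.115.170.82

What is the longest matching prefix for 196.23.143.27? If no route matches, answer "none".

196.20.0.0/14

Entries matching 196.23.143.27:
  196.0.0.0/9 (196.0.0.0 - 196.127.255.255)
  196.0.0.0/10 (196.0.0.0 - 196.63.255.255)
  196.16.0.0/13 (196.16.0.0 - 196.23.255.255)
  196.20.0.0/14 (196.20.0.0 - 196.23.255.255)
Most specific is 196.20.0.0/14.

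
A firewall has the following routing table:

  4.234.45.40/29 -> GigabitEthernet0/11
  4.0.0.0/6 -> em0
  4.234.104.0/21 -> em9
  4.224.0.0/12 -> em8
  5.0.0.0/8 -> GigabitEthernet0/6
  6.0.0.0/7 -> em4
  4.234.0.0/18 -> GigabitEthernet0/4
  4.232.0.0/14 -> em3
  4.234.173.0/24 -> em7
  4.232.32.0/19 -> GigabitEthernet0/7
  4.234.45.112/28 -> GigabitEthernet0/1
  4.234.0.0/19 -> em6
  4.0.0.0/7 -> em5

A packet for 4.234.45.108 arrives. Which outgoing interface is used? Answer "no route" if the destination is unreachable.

Routes whose prefix contains 4.234.45.108:
  4.0.0.0/6 (4.0.0.0 - 7.255.255.255) -> em0
  4.0.0.0/7 (4.0.0.0 - 5.255.255.255) -> em5
  4.224.0.0/12 (4.224.0.0 - 4.239.255.255) -> em8
  4.232.0.0/14 (4.232.0.0 - 4.235.255.255) -> em3
  4.234.0.0/18 (4.234.0.0 - 4.234.63.255) -> GigabitEthernet0/4
More-specific entries that do NOT match:
  4.234.45.40/29 (4.234.45.40 - 4.234.45.47) does not contain 4.234.45.108
  4.234.45.112/28 (4.234.45.112 - 4.234.45.127) does not contain 4.234.45.108
  4.234.173.0/24 (4.234.173.0 - 4.234.173.255) does not contain 4.234.45.108
  4.234.104.0/21 (4.234.104.0 - 4.234.111.255) does not contain 4.234.45.108
  4.232.32.0/19 (4.232.32.0 - 4.232.63.255) does not contain 4.234.45.108
  4.234.0.0/19 (4.234.0.0 - 4.234.31.255) does not contain 4.234.45.108
Longest matching prefix is /18 -> interface GigabitEthernet0/4.

GigabitEthernet0/4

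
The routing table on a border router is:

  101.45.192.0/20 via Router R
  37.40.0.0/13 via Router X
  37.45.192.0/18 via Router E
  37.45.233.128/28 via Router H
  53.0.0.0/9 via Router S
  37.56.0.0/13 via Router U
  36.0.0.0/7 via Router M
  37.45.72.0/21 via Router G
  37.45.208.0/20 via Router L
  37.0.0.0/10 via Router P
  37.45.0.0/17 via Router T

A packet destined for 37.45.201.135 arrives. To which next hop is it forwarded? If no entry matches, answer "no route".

Routes whose prefix contains 37.45.201.135:
  36.0.0.0/7 (36.0.0.0 - 37.255.255.255) -> Router M
  37.0.0.0/10 (37.0.0.0 - 37.63.255.255) -> Router P
  37.40.0.0/13 (37.40.0.0 - 37.47.255.255) -> Router X
  37.45.192.0/18 (37.45.192.0 - 37.45.255.255) -> Router E
More-specific entries that do NOT match:
  37.45.233.128/28 (37.45.233.128 - 37.45.233.143) does not contain 37.45.201.135
  37.45.72.0/21 (37.45.72.0 - 37.45.79.255) does not contain 37.45.201.135
  101.45.192.0/20 (101.45.192.0 - 101.45.207.255) does not contain 37.45.201.135
  37.45.208.0/20 (37.45.208.0 - 37.45.223.255) does not contain 37.45.201.135
Longest matching prefix is /18 -> next hop Router E.

Router E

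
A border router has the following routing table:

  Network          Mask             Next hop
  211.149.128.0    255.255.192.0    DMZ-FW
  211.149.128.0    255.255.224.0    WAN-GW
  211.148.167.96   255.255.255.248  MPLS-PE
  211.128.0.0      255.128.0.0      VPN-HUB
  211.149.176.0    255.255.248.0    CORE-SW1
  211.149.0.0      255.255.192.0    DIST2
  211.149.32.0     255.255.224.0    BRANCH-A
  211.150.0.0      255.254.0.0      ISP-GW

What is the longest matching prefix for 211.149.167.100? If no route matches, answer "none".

Entries matching 211.149.167.100:
  211.128.0.0/9 (211.128.0.0 - 211.255.255.255)
  211.149.128.0/18 (211.149.128.0 - 211.149.191.255)
Most specific is 211.149.128.0/18.

211.149.128.0/18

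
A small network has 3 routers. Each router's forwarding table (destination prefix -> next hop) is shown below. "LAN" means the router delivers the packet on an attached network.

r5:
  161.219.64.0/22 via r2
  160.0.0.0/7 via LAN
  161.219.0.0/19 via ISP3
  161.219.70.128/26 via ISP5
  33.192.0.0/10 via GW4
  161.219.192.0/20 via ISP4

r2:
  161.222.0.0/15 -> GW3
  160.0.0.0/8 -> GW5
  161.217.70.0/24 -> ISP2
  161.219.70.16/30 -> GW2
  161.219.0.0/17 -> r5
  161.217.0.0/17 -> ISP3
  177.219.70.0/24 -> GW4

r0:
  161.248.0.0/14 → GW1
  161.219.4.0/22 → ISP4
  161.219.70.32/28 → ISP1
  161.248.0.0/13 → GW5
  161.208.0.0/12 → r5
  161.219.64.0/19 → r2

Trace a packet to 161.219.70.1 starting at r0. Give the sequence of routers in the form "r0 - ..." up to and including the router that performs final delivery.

At r0: longest match for 161.219.70.1 is 161.219.64.0/19 -> r2
At r2: longest match for 161.219.70.1 is 161.219.0.0/17 -> r5
At r5: longest match for 161.219.70.1 is 160.0.0.0/7 -> LAN

r0 - r2 - r5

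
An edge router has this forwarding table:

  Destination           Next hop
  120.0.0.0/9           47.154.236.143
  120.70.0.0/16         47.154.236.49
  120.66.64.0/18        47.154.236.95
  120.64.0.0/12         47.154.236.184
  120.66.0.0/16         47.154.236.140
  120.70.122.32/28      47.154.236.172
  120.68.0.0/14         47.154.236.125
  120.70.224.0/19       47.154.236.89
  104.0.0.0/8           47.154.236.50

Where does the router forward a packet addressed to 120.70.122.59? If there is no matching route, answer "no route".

47.154.236.49

Routes whose prefix contains 120.70.122.59:
  120.0.0.0/9 (120.0.0.0 - 120.127.255.255) -> 47.154.236.143
  120.64.0.0/12 (120.64.0.0 - 120.79.255.255) -> 47.154.236.184
  120.68.0.0/14 (120.68.0.0 - 120.71.255.255) -> 47.154.236.125
  120.70.0.0/16 (120.70.0.0 - 120.70.255.255) -> 47.154.236.49
More-specific entries that do NOT match:
  120.70.122.32/28 (120.70.122.32 - 120.70.122.47) does not contain 120.70.122.59
  120.70.224.0/19 (120.70.224.0 - 120.70.255.255) does not contain 120.70.122.59
  120.66.64.0/18 (120.66.64.0 - 120.66.127.255) does not contain 120.70.122.59
Longest matching prefix is /16 -> next hop 47.154.236.49.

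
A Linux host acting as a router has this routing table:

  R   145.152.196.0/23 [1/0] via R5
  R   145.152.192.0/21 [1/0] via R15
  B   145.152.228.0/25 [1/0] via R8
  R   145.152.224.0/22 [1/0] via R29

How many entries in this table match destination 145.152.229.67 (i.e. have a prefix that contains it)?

0

No listed prefix contains 145.152.229.67.
Total matching entries: 0.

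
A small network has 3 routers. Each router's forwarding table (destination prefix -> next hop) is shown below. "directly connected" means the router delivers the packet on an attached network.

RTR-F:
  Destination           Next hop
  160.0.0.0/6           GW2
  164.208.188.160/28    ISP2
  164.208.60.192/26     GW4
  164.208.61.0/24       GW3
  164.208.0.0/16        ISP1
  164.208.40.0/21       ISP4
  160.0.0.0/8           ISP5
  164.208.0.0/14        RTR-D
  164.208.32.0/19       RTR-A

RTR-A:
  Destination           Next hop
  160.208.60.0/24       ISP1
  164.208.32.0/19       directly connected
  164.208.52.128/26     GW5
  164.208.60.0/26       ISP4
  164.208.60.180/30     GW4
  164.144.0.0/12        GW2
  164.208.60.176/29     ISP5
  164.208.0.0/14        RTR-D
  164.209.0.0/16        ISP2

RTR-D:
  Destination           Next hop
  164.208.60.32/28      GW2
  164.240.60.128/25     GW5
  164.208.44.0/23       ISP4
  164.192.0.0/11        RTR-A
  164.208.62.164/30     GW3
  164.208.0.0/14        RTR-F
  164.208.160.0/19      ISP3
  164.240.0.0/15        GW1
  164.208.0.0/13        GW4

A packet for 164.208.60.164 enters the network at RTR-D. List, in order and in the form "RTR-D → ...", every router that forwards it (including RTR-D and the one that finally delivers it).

At RTR-D: longest match for 164.208.60.164 is 164.208.0.0/14 -> RTR-F
At RTR-F: longest match for 164.208.60.164 is 164.208.32.0/19 -> RTR-A
At RTR-A: longest match for 164.208.60.164 is 164.208.32.0/19 -> directly connected

RTR-D → RTR-F → RTR-A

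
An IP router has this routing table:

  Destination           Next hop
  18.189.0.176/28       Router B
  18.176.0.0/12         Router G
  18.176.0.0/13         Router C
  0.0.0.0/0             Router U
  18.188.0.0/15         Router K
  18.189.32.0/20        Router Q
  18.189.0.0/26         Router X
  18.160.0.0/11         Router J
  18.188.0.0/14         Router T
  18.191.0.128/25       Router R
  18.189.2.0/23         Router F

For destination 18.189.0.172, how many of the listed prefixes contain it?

5

Prefixes containing 18.189.0.172:
  0.0.0.0/0 (default, matches everything)
  18.160.0.0/11 (18.160.0.0 - 18.191.255.255)
  18.176.0.0/12 (18.176.0.0 - 18.191.255.255)
  18.188.0.0/14 (18.188.0.0 - 18.191.255.255)
  18.188.0.0/15 (18.188.0.0 - 18.189.255.255)
Total matching entries: 5.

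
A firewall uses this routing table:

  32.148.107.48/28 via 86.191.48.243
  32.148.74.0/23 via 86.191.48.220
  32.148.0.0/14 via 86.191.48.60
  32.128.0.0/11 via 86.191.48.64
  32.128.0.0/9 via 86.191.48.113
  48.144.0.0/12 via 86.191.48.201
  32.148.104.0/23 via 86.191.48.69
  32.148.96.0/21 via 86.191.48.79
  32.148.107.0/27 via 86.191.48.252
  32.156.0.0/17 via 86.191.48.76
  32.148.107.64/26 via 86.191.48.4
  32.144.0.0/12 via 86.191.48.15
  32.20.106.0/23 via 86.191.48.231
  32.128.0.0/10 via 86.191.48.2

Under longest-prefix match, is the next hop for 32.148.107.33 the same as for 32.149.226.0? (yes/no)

yes

32.148.107.33: longest match 32.148.0.0/14 -> 86.191.48.60
32.149.226.0: longest match 32.148.0.0/14 -> 86.191.48.60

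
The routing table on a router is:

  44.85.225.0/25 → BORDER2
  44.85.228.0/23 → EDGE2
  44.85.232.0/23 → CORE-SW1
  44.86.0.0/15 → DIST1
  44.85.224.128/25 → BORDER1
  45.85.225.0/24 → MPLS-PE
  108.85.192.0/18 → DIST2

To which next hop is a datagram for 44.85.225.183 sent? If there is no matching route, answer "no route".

No entry's prefix contains 44.85.225.183; there is no default route.

no route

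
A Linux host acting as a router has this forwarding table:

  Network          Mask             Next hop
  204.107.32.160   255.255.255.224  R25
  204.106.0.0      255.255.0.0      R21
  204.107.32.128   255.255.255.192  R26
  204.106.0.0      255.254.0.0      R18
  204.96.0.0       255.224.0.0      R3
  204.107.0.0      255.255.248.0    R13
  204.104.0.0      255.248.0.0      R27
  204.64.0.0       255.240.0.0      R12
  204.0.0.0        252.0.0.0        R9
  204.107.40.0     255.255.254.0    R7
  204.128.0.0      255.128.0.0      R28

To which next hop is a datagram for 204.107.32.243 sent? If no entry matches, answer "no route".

R18

Routes whose prefix contains 204.107.32.243:
  204.0.0.0/6 (204.0.0.0 - 207.255.255.255) -> R9
  204.96.0.0/11 (204.96.0.0 - 204.127.255.255) -> R3
  204.104.0.0/13 (204.104.0.0 - 204.111.255.255) -> R27
  204.106.0.0/15 (204.106.0.0 - 204.107.255.255) -> R18
More-specific entries that do NOT match:
  204.107.32.160/27 (204.107.32.160 - 204.107.32.191) does not contain 204.107.32.243
  204.107.32.128/26 (204.107.32.128 - 204.107.32.191) does not contain 204.107.32.243
  204.107.40.0/23 (204.107.40.0 - 204.107.41.255) does not contain 204.107.32.243
  204.107.0.0/21 (204.107.0.0 - 204.107.7.255) does not contain 204.107.32.243
  204.106.0.0/16 (204.106.0.0 - 204.106.255.255) does not contain 204.107.32.243
Longest matching prefix is /15 -> next hop R18.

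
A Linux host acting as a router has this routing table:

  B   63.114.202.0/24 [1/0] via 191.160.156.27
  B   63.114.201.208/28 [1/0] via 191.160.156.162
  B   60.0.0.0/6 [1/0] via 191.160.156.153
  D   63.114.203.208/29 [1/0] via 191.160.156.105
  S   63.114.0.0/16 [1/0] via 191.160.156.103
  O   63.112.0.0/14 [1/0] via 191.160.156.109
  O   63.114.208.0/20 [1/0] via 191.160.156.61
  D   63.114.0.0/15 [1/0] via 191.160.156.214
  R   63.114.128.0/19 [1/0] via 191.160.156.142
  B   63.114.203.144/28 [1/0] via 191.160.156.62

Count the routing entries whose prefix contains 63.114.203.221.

4

Prefixes containing 63.114.203.221:
  60.0.0.0/6 (60.0.0.0 - 63.255.255.255)
  63.112.0.0/14 (63.112.0.0 - 63.115.255.255)
  63.114.0.0/15 (63.114.0.0 - 63.115.255.255)
  63.114.0.0/16 (63.114.0.0 - 63.114.255.255)
Total matching entries: 4.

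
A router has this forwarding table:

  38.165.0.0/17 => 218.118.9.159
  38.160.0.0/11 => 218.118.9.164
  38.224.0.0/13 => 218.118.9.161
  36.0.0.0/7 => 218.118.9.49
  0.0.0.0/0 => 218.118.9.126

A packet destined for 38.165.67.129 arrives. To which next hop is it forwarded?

Routes whose prefix contains 38.165.67.129:
  0.0.0.0/0 (default, matches everything) -> 218.118.9.126
  38.160.0.0/11 (38.160.0.0 - 38.191.255.255) -> 218.118.9.164
  38.165.0.0/17 (38.165.0.0 - 38.165.127.255) -> 218.118.9.159
Longest matching prefix is /17 -> next hop 218.118.9.159.

218.118.9.159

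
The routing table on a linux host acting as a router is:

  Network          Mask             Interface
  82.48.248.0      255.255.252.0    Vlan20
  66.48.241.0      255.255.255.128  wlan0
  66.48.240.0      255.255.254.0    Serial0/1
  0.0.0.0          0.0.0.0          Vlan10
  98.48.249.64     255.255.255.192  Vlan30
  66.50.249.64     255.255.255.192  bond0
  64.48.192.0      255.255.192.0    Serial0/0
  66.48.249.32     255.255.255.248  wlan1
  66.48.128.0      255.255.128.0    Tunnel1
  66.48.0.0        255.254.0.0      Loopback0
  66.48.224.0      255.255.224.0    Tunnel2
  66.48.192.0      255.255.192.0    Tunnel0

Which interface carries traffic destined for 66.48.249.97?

Tunnel2

Routes whose prefix contains 66.48.249.97:
  0.0.0.0/0 (default, matches everything) -> Vlan10
  66.48.0.0/15 (66.48.0.0 - 66.49.255.255) -> Loopback0
  66.48.128.0/17 (66.48.128.0 - 66.48.255.255) -> Tunnel1
  66.48.192.0/18 (66.48.192.0 - 66.48.255.255) -> Tunnel0
  66.48.224.0/19 (66.48.224.0 - 66.48.255.255) -> Tunnel2
More-specific entries that do NOT match:
  66.48.249.32/29 (66.48.249.32 - 66.48.249.39) does not contain 66.48.249.97
  98.48.249.64/26 (98.48.249.64 - 98.48.249.127) does not contain 66.48.249.97
  66.50.249.64/26 (66.50.249.64 - 66.50.249.127) does not contain 66.48.249.97
  66.48.241.0/25 (66.48.241.0 - 66.48.241.127) does not contain 66.48.249.97
  66.48.240.0/23 (66.48.240.0 - 66.48.241.255) does not contain 66.48.249.97
  82.48.248.0/22 (82.48.248.0 - 82.48.251.255) does not contain 66.48.249.97
Longest matching prefix is /19 -> interface Tunnel2.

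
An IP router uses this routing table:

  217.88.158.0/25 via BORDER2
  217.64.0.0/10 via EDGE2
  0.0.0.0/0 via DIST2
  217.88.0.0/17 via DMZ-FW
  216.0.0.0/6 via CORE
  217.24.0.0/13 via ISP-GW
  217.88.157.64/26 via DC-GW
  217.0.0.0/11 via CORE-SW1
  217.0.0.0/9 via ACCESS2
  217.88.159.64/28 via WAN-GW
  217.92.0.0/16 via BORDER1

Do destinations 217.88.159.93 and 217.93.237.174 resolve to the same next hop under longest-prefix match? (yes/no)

217.88.159.93: longest match 217.64.0.0/10 -> EDGE2
217.93.237.174: longest match 217.64.0.0/10 -> EDGE2

yes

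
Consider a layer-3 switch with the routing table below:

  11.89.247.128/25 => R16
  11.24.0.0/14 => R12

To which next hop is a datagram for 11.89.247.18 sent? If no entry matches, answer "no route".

no route

No entry's prefix contains 11.89.247.18; there is no default route.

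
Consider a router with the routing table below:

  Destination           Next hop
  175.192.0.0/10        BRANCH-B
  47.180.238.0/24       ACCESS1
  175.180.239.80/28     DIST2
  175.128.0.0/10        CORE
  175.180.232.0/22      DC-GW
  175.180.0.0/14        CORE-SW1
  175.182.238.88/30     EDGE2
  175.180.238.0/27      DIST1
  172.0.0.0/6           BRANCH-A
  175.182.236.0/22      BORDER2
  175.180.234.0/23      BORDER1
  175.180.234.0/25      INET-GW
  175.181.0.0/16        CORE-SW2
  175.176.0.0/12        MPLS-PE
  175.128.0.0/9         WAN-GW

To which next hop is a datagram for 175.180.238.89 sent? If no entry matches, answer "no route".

Routes whose prefix contains 175.180.238.89:
  172.0.0.0/6 (172.0.0.0 - 175.255.255.255) -> BRANCH-A
  175.128.0.0/9 (175.128.0.0 - 175.255.255.255) -> WAN-GW
  175.128.0.0/10 (175.128.0.0 - 175.191.255.255) -> CORE
  175.176.0.0/12 (175.176.0.0 - 175.191.255.255) -> MPLS-PE
  175.180.0.0/14 (175.180.0.0 - 175.183.255.255) -> CORE-SW1
More-specific entries that do NOT match:
  175.182.238.88/30 (175.182.238.88 - 175.182.238.91) does not contain 175.180.238.89
  175.180.239.80/28 (175.180.239.80 - 175.180.239.95) does not contain 175.180.238.89
  175.180.238.0/27 (175.180.238.0 - 175.180.238.31) does not contain 175.180.238.89
  175.180.234.0/25 (175.180.234.0 - 175.180.234.127) does not contain 175.180.238.89
  47.180.238.0/24 (47.180.238.0 - 47.180.238.255) does not contain 175.180.238.89
  175.180.234.0/23 (175.180.234.0 - 175.180.235.255) does not contain 175.180.238.89
  175.180.232.0/22 (175.180.232.0 - 175.180.235.255) does not contain 175.180.238.89
  175.182.236.0/22 (175.182.236.0 - 175.182.239.255) does not contain 175.180.238.89
  175.181.0.0/16 (175.181.0.0 - 175.181.255.255) does not contain 175.180.238.89
Longest matching prefix is /14 -> next hop CORE-SW1.

CORE-SW1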